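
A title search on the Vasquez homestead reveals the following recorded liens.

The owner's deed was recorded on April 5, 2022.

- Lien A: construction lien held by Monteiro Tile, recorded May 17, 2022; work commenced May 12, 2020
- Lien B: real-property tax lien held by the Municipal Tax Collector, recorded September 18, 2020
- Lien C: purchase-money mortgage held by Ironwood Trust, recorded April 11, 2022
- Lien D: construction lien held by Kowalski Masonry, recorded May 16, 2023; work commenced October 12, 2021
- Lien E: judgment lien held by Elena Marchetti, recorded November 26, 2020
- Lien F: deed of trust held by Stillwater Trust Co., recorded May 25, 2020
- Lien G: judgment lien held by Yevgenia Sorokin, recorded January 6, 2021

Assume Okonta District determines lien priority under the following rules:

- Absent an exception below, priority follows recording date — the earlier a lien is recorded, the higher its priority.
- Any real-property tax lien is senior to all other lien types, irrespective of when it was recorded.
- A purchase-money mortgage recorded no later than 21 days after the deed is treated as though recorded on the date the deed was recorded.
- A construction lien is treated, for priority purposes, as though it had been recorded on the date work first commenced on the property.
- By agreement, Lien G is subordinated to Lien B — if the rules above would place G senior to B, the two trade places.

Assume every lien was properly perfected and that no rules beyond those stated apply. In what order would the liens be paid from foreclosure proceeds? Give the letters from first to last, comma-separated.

Adjusting effective dates: A relates back to May 12, 2020 (work commenced); C relates back to the deed date April 5, 2022; D relates back to October 12, 2021 (work commenced).
B is a real-property tax lien, so it outranks all other liens regardless of date.
Ordering the rest by effective date: A (May 12, 2020), F (May 25, 2020), E (November 26, 2020), G (January 6, 2021), D (October 12, 2021), C (April 5, 2022).
G already ranks below B; the subordination has no effect.

B, A, F, E, G, D, C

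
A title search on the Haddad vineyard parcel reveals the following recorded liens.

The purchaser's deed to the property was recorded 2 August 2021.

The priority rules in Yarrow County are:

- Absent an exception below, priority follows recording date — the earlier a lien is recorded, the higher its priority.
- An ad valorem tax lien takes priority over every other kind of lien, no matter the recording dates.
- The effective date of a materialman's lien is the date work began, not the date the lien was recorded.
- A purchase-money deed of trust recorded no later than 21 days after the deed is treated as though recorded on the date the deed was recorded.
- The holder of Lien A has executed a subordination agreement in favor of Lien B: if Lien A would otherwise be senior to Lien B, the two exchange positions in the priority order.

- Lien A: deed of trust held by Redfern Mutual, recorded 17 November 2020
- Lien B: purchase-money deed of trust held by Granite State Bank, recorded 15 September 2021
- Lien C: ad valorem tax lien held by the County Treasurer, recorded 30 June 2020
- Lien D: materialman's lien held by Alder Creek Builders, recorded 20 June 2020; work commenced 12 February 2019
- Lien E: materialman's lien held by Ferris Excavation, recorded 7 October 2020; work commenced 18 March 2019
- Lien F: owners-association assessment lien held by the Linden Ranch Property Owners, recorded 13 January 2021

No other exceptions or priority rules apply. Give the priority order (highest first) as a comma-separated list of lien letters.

C, D, E, B, F, A

Effective dates after the stated exceptions: B was recorded 44 days after the deed — beyond 21 days — so no relation-back applies; D relates back to 12 February 2019 (work commenced); E relates back to 18 March 2019 (work commenced).
C, as an ad valorem tax lien, has superpriority and ranks first.
Among the remaining liens, by effective date: D (12 February 2019), E (18 March 2019), A (17 November 2020), F (13 January 2021), B (15 September 2021).
Because A would otherwise rank above B, the subordination swaps them.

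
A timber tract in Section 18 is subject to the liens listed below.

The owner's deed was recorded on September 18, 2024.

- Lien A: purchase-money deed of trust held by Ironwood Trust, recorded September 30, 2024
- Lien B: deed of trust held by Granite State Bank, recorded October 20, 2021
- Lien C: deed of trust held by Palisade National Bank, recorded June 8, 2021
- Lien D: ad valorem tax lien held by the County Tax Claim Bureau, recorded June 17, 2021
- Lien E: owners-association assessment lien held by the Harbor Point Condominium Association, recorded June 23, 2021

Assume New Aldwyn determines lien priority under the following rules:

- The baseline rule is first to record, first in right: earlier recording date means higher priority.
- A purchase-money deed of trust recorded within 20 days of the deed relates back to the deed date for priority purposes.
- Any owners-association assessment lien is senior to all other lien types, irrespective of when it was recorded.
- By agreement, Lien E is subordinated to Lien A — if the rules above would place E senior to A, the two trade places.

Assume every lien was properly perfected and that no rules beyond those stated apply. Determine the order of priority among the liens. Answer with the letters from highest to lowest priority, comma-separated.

A, C, D, B, E

First, effective dates: A was recorded within the 20-day window, so its effective date is the deed date September 18, 2024.
As an owners-association assessment lien, E is senior to every other lien.
Ordering the rest by effective date: C (June 8, 2021), D (June 17, 2021), B (October 20, 2021), A (September 18, 2024).
The subordination applies — E was senior to A — so E and A swap.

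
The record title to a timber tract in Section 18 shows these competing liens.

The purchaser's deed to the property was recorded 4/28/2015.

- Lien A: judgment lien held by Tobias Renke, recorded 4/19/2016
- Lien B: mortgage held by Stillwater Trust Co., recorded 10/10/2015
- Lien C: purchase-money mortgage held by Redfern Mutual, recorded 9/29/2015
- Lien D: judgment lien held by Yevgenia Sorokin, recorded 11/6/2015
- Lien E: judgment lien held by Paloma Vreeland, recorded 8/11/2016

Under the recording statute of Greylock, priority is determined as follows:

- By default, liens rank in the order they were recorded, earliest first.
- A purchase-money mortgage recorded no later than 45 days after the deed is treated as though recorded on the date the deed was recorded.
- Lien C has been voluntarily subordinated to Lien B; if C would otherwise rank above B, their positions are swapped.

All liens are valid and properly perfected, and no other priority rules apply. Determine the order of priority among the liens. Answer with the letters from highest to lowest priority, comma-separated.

B, C, D, A, E

First, effective dates: C was recorded 154 days after the deed — beyond 45 days — so no relation-back applies.
Ordering by effective date: C (9/29/2015), B (10/10/2015), D (11/6/2015), A (4/19/2016), E (8/11/2016).
The subordination applies — C was senior to B — so C and B swap.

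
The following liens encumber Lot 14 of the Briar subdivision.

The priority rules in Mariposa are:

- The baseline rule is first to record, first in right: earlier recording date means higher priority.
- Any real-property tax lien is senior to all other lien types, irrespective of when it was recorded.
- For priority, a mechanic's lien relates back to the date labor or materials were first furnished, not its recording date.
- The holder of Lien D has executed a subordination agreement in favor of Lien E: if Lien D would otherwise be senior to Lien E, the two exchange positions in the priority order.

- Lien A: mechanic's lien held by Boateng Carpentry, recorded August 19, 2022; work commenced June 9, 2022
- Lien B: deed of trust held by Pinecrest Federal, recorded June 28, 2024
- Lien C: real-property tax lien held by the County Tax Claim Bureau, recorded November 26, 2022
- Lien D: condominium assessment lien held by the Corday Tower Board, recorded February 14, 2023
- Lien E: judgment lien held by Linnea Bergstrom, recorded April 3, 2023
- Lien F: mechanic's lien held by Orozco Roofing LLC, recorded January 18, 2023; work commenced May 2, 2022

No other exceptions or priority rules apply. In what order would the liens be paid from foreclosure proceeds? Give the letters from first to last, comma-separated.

C, F, A, E, D, B

Effective dates after the stated exceptions: A's effective date is June 9, 2022, when work began; F relates back to May 2, 2022 (work commenced).
C is a real-property tax lien, so it outranks all other liens regardless of date.
The other liens, earliest effective date first: F (May 2, 2022), A (June 9, 2022), D (February 14, 2023), E (April 3, 2023), B (June 28, 2024).
D would otherwise be senior to E, so under the subordination agreement D and E exchange positions.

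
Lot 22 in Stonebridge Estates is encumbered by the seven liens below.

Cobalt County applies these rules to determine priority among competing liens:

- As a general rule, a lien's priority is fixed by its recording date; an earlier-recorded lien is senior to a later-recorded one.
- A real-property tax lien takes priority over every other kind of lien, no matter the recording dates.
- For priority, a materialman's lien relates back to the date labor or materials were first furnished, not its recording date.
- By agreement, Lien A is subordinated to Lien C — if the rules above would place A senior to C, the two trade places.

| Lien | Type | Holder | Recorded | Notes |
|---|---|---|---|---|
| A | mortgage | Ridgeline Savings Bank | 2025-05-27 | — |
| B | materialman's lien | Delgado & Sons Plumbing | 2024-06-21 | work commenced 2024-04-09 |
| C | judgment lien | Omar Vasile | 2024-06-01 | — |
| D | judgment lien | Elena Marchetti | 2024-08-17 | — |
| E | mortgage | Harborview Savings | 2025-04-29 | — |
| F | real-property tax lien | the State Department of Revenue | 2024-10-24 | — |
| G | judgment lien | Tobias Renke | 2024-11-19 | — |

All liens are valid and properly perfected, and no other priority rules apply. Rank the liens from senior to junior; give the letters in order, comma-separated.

First, effective dates: B relates back to 2024-04-09 (work commenced).
F, as a real-property tax lien, has superpriority and ranks first.
Ordering the rest by effective date: B (2024-04-09), C (2024-06-01), D (2024-08-17), G (2024-11-19), E (2025-04-29), A (2025-05-27).
A is already junior to C, so the subordination agreement changes nothing.

F, B, C, D, G, E, A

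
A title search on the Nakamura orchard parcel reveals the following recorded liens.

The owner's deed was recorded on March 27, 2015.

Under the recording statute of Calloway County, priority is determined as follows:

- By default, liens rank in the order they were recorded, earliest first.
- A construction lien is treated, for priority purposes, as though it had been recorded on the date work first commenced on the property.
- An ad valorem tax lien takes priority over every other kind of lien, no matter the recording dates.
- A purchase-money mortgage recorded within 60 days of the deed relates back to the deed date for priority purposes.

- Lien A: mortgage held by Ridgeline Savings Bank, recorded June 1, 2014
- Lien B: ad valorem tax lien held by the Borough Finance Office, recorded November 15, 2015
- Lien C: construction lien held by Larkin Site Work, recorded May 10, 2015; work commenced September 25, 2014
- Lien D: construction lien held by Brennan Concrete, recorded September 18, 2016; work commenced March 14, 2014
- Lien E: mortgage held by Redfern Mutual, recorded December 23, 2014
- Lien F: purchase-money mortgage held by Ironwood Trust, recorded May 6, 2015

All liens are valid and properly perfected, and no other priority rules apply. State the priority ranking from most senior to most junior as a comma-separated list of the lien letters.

B, D, A, C, E, F

Effective dates after the stated exceptions: C relates back to September 25, 2014 (work commenced); D relates back to March 14, 2014 (work commenced); F's effective date is the deed date, March 27, 2015.
B is an ad valorem tax lien, so it outranks all other liens regardless of date.
Remaining liens by effective date: D (March 14, 2014), A (June 1, 2014), C (September 25, 2014), E (December 23, 2014), F (March 27, 2015).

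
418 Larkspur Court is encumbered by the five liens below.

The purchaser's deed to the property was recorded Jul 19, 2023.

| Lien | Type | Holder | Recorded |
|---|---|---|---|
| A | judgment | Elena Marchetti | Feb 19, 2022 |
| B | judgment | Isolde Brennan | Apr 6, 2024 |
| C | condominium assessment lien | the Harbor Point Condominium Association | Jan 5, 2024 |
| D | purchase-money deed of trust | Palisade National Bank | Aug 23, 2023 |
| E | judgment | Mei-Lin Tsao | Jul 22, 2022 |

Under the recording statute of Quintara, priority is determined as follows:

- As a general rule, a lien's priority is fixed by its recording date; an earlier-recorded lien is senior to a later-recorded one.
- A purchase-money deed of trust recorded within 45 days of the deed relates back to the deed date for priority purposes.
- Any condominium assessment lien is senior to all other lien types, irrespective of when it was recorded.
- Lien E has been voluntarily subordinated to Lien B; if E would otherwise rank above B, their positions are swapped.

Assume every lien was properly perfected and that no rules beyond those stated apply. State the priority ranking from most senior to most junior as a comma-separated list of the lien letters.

C, A, B, D, E

First, effective dates: D was recorded within the 45-day window, so its effective date is the deed date Jul 19, 2023.
As a condominium assessment lien, C is senior to every other lien.
Remaining liens by effective date: A (Feb 19, 2022), E (Jul 22, 2022), D (Jul 19, 2023), B (Apr 6, 2024).
E would otherwise be senior to B, so under the subordination agreement E and B exchange positions.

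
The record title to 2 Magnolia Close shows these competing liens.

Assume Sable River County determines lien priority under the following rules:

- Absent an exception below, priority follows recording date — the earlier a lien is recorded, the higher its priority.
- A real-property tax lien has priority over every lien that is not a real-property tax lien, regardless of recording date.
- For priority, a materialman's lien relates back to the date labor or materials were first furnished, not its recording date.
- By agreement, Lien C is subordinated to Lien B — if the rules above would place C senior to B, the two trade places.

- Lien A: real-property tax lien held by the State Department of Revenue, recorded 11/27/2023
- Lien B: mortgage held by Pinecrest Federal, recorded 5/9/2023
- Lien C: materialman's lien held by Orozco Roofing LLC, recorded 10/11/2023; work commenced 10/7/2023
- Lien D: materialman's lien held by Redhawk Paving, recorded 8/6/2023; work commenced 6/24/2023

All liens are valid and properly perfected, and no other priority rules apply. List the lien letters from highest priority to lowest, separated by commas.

A, B, D, C

Effective dates: C relates back to 10/7/2023 (work commenced); D's effective date is 6/24/2023, when work began.
As a real-property tax lien, A is senior to every other lien.
Ordering the rest by effective date: B (5/9/2023), D (6/24/2023), C (10/7/2023).
C already ranks below B; the subordination has no effect.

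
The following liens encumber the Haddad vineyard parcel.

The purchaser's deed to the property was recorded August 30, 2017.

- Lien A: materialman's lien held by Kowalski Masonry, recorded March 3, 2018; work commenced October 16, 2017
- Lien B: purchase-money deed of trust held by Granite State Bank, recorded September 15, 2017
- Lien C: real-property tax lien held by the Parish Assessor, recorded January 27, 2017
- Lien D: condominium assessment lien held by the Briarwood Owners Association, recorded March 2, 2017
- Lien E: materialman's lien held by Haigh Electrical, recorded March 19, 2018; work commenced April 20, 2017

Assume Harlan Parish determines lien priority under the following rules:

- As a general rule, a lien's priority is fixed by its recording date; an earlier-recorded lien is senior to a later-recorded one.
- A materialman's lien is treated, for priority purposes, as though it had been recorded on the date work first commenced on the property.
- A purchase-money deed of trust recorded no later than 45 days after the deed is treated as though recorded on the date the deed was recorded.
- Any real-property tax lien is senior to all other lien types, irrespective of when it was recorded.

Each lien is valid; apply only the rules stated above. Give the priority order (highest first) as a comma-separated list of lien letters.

Effective dates: A relates back to October 16, 2017 (work commenced); B's effective date is the deed date, August 30, 2017; E relates back to April 20, 2017 (work commenced).
C is a real-property tax lien, so it outranks all other liens regardless of date.
Among the remaining liens, by effective date: D (March 2, 2017), E (April 20, 2017), B (August 30, 2017), A (October 16, 2017).

C, D, E, B, A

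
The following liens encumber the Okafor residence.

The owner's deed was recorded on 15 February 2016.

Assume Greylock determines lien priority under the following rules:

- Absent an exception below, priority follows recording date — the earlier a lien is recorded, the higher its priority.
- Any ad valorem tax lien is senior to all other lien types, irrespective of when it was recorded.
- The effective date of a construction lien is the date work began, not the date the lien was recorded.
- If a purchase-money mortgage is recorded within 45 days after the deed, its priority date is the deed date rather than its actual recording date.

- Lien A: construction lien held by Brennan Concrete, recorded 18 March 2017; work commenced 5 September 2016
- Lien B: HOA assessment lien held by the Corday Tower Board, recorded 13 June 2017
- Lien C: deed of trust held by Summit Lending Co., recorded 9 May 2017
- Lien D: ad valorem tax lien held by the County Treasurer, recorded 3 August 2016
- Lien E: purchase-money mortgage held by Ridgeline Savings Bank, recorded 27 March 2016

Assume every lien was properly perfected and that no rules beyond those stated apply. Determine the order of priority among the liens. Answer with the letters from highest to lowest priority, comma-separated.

Effective dates after the stated exceptions: A's effective date is 5 September 2016, when work began; E's effective date is the deed date, 15 February 2016.
D is an ad valorem tax lien and takes priority over every other lien.
Remaining liens by effective date: E (15 February 2016), A (5 September 2016), C (9 May 2017), B (13 June 2017).

D, E, A, C, B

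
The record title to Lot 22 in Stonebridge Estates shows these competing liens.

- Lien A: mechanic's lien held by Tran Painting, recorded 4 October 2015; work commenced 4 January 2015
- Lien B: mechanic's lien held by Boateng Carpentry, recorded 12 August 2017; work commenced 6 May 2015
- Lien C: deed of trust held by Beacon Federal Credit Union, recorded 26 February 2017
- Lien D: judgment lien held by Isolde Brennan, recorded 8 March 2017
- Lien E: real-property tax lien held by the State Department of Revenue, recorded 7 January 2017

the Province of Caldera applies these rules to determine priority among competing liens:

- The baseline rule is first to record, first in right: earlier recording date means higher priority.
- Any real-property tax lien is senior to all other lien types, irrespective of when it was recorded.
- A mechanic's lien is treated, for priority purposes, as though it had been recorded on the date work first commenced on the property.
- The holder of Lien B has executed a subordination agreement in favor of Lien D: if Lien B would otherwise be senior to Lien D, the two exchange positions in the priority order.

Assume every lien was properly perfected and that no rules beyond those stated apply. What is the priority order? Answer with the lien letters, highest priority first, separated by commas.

Effective dates: A's effective date is 4 January 2015, when work began; B relates back to 6 May 2015 (work commenced).
As a real-property tax lien, E is senior to every other lien.
The other liens, earliest effective date first: A (4 January 2015), B (6 May 2015), C (26 February 2017), D (8 March 2017).
The subordination applies — B was senior to D — so B and D swap.

E, A, D, C, B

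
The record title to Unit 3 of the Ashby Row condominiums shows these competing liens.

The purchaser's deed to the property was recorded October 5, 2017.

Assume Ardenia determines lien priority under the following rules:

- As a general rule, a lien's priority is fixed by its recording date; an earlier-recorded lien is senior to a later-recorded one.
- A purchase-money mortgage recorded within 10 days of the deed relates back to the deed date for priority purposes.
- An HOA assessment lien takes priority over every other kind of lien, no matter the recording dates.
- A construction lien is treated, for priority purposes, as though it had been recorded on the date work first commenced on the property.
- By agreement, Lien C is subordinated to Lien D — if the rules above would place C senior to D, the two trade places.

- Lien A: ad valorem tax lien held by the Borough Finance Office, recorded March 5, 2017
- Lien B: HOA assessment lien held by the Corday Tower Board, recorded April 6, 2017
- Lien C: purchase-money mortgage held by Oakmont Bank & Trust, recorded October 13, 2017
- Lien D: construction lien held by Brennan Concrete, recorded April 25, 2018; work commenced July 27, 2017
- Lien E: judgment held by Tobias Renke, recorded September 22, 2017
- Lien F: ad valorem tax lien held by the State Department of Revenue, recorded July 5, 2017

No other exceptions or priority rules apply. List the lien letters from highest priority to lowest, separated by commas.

Effective dates after the stated exceptions: C relates back to the deed date October 5, 2017; D relates back to July 27, 2017 (work commenced).
B is an HOA assessment lien, so it outranks all other liens regardless of date.
The other liens, earliest effective date first: A (March 5, 2017), F (July 5, 2017), D (July 27, 2017), E (September 22, 2017), C (October 5, 2017).
Since C is not senior to D, the subordination leaves the order unchanged.

B, A, F, D, E, C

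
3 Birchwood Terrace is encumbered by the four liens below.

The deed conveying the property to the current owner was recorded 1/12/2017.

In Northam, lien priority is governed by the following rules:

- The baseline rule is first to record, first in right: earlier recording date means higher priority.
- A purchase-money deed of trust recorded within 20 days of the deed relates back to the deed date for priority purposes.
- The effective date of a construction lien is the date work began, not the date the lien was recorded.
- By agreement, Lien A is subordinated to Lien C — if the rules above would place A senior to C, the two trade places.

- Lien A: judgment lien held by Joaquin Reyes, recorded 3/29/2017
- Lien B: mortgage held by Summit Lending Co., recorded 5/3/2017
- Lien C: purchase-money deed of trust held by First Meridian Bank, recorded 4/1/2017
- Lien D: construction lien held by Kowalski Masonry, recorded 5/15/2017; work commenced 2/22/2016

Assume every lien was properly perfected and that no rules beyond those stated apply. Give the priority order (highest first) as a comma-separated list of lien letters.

Effective dates: C was recorded 79 days after the deed — beyond 20 days — so no relation-back applies; D relates back to 2/22/2016 (work commenced).
By effective date, earliest first: D (2/22/2016), A (3/29/2017), C (4/1/2017), B (5/3/2017).
A would otherwise be senior to C, so under the subordination agreement A and C exchange positions.

D, C, A, B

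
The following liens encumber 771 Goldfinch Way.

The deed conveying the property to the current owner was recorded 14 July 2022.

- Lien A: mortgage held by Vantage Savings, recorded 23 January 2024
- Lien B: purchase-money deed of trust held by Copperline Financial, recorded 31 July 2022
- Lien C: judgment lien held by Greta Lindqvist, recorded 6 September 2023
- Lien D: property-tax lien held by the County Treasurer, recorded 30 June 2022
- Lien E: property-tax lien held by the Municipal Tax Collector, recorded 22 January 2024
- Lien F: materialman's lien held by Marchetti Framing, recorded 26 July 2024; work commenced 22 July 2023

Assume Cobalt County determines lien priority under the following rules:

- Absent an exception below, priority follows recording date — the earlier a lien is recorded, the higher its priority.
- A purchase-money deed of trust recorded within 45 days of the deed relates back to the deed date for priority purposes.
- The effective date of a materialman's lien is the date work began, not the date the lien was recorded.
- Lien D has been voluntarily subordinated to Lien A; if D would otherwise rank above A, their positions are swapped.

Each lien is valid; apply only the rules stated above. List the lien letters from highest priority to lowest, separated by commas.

A, B, F, C, E, D

First, effective dates: B's effective date is the deed date, 14 July 2022; F is treated as recorded 22 July 2023, the work-commencement date.
Sorted by effective date: D (30 June 2022), B (14 July 2022), F (22 July 2023), C (6 September 2023), E (22 January 2024), A (23 January 2024).
D is senior to A before the subordination, so the two trade places.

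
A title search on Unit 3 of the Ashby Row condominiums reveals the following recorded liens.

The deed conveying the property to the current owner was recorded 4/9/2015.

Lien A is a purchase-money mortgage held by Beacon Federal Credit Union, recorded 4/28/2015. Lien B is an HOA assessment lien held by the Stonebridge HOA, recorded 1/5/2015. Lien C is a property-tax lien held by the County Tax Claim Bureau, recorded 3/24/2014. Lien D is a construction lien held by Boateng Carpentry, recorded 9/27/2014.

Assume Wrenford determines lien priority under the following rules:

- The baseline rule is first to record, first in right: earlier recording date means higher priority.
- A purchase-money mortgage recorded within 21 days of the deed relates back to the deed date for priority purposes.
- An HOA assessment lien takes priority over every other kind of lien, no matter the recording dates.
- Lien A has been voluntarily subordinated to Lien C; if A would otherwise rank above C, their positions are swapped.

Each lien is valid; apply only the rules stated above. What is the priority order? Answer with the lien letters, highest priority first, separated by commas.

Adjusting effective dates: A's effective date is the deed date, 4/9/2015.
B is an HOA assessment lien, so it outranks all other liens regardless of date.
Ordering the rest by effective date: C (3/24/2014), D (9/27/2014), A (4/9/2015).
A is already junior to C, so the subordination agreement changes nothing.

B, C, D, A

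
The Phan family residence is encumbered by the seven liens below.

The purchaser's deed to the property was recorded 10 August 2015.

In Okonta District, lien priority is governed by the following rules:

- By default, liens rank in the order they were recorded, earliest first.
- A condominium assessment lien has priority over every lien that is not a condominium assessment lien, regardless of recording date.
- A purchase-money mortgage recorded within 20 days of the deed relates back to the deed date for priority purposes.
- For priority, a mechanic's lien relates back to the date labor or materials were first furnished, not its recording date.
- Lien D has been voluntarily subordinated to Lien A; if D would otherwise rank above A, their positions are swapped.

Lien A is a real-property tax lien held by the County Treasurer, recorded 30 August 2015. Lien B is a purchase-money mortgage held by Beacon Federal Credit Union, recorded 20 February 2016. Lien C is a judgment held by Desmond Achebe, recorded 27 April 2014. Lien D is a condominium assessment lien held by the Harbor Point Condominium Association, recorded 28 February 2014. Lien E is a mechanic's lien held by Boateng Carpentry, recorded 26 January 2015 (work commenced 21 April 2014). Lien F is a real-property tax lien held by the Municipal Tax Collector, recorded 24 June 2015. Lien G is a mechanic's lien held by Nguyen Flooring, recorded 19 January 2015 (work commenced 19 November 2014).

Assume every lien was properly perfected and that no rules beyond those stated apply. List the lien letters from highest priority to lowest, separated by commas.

A, E, C, G, F, D, B

Effective dates: B was recorded 194 days after the deed — beyond 20 days — so no relation-back applies; E's effective date is 21 April 2014, when work began; G's effective date is 19 November 2014, when work began.
D, as a condominium assessment lien, has superpriority and ranks first.
The other liens, earliest effective date first: E (21 April 2014), C (27 April 2014), G (19 November 2014), F (24 June 2015), A (30 August 2015), B (20 February 2016).
Because D would otherwise rank above A, the subordination swaps them.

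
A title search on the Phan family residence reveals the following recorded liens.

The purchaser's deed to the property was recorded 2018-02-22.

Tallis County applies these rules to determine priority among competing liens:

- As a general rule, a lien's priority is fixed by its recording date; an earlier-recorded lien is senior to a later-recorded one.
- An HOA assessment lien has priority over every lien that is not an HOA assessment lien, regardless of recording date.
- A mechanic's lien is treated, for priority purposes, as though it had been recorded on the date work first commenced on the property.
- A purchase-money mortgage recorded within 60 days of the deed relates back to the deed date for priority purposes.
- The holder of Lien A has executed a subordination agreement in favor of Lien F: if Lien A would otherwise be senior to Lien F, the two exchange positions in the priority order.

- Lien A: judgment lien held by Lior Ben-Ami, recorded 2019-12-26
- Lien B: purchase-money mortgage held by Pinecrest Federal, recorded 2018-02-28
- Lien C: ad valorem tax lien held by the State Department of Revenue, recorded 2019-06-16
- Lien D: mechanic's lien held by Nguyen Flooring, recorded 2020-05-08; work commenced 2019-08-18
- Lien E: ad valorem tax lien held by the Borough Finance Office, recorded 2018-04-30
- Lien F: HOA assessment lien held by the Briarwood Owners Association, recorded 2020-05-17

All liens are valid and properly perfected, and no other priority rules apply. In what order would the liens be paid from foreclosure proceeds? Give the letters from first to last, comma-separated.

First, effective dates: B relates back to the deed date 2018-02-22; D is treated as recorded 2019-08-18, the work-commencement date.
F, as an HOA assessment lien, has superpriority and ranks first.
Remaining liens by effective date: B (2018-02-22), E (2018-04-30), C (2019-06-16), D (2019-08-18), A (2019-12-26).
A is already junior to F, so the subordination agreement changes nothing.

F, B, E, C, D, A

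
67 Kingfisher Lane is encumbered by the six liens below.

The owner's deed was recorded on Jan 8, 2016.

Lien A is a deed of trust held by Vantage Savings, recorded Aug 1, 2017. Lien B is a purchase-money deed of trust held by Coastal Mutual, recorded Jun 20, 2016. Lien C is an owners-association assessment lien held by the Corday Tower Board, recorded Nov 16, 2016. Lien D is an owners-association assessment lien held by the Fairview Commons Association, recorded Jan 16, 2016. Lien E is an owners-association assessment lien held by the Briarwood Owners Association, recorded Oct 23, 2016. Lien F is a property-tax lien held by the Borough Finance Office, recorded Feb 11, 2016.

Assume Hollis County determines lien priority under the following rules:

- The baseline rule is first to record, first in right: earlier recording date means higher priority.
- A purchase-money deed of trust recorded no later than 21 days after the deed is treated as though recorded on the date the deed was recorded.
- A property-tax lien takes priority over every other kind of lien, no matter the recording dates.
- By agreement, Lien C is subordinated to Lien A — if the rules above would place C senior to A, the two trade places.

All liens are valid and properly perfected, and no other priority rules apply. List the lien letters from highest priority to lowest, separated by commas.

F, D, B, E, A, C

First, effective dates: B was recorded 164 days after the deed — beyond 21 days — so no relation-back applies.
F is a property-tax lien and takes priority over every other lien.
Remaining liens by effective date: D (Jan 16, 2016), B (Jun 20, 2016), E (Oct 23, 2016), C (Nov 16, 2016), A (Aug 1, 2017).
C is senior to A before the subordination, so the two trade places.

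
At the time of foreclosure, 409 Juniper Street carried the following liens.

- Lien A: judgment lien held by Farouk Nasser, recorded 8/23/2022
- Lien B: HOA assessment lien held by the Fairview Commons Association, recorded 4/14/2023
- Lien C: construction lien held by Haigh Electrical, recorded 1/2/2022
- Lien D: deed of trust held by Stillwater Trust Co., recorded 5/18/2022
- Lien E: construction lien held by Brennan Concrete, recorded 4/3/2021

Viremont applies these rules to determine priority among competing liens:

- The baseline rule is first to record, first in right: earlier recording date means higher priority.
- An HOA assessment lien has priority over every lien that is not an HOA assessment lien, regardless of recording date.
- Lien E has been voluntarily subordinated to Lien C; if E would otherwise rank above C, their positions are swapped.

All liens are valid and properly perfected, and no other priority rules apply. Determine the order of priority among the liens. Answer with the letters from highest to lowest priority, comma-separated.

B, as an HOA assessment lien, has superpriority and ranks first.
Ordering the rest by effective date: E (4/3/2021), C (1/2/2022), D (5/18/2022), A (8/23/2022).
The subordination applies — E was senior to C — so E and C swap.

B, C, E, D, A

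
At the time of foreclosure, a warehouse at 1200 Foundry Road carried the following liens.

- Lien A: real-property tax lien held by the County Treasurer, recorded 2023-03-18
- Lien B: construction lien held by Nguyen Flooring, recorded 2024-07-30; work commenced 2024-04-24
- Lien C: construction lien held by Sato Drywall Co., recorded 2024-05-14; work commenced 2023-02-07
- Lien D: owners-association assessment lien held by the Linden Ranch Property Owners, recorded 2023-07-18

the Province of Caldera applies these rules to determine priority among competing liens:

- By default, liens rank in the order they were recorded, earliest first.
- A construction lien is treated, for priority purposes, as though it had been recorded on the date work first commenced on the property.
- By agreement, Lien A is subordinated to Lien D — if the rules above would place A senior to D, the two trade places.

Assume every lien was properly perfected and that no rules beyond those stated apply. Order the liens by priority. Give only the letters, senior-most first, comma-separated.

First, effective dates: B's effective date is 2024-04-24, when work began; C's effective date is 2023-02-07, when work began.
By effective date: C (2023-02-07), A (2023-03-18), D (2023-07-18), B (2024-04-24).
The subordination applies — A was senior to D — so A and D swap.

C, D, A, B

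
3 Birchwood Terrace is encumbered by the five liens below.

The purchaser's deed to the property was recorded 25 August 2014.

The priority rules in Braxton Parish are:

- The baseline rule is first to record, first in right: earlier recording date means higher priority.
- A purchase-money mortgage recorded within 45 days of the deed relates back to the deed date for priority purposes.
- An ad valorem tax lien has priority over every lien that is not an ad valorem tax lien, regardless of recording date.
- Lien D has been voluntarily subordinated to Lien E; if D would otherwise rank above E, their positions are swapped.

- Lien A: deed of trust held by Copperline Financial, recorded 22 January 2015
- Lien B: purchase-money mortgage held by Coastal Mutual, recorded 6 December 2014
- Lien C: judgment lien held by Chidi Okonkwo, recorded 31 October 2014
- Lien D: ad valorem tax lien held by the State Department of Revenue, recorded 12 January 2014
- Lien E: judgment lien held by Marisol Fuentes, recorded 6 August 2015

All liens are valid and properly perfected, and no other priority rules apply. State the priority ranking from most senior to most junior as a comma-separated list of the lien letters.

Effective dates after the stated exceptions: B was recorded 103 days after the deed, outside the 45-day window, so it keeps its recording date.
D is an ad valorem tax lien and takes priority over every other lien.
The other liens, earliest effective date first: C (31 October 2014), B (6 December 2014), A (22 January 2015), E (6 August 2015).
D would otherwise be senior to E, so under the subordination agreement D and E exchange positions.

E, C, B, A, D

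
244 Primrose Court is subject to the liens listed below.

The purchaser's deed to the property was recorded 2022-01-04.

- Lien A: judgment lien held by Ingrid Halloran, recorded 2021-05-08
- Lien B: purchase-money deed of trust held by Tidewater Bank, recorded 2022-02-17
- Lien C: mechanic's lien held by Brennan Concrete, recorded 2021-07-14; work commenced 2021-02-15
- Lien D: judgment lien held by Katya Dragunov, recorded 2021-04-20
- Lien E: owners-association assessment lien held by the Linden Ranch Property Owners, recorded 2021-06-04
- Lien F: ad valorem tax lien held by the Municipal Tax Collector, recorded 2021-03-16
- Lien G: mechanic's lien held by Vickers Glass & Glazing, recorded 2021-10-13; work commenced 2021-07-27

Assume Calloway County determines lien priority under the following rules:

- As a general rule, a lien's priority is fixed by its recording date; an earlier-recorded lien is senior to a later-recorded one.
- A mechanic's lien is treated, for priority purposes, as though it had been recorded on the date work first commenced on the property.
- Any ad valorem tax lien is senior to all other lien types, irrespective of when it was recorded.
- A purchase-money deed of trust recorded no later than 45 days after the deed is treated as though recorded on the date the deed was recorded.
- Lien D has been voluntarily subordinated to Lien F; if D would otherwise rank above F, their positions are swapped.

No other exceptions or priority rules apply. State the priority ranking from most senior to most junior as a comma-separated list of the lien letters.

F, C, D, A, E, G, B

Effective dates: B relates back to the deed date 2022-01-04; C relates back to 2021-02-15 (work commenced); G is treated as recorded 2021-07-27, the work-commencement date.
F, as an ad valorem tax lien, has superpriority and ranks first.
Among the remaining liens, by effective date: C (2021-02-15), D (2021-04-20), A (2021-05-08), E (2021-06-04), G (2021-07-27), B (2022-01-04).
Since D is not senior to F, the subordination leaves the order unchanged.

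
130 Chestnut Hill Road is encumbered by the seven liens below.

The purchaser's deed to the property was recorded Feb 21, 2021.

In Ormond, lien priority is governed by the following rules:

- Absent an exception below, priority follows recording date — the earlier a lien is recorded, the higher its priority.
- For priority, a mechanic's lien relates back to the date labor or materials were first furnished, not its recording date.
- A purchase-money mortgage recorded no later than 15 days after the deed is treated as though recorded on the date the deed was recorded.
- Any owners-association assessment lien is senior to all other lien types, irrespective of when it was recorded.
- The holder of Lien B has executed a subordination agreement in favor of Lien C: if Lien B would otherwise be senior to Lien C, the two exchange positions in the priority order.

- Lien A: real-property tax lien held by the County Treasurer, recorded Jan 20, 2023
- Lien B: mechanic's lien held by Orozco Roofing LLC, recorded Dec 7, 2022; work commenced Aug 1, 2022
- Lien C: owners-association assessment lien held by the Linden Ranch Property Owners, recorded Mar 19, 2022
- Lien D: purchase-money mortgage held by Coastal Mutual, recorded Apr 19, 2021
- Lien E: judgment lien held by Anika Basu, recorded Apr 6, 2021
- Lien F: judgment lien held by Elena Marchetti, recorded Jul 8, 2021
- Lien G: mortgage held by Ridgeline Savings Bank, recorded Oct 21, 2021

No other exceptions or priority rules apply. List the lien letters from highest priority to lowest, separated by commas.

C, E, D, F, G, B, A

Effective dates after the stated exceptions: B's effective date is Aug 1, 2022, when work began; D was recorded 57 days after the deed — beyond 15 days — so no relation-back applies.
C, as an owners-association assessment lien, has superpriority and ranks first.
Remaining liens by effective date: E (Apr 6, 2021), D (Apr 19, 2021), F (Jul 8, 2021), G (Oct 21, 2021), B (Aug 1, 2022), A (Jan 20, 2023).
B already ranks below C; the subordination has no effect.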